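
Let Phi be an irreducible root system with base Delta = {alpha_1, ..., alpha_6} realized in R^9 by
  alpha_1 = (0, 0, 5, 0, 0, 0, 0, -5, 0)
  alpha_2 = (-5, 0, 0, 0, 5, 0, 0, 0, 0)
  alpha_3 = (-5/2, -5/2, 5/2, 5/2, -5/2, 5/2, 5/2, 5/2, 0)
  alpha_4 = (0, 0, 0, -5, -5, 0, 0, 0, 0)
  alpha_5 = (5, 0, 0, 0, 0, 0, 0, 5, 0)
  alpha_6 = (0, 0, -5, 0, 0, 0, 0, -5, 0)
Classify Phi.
E_6

Compute the Cartan integers a_ij = 2(alpha_i, alpha_j)/(alpha_j, alpha_j); the resulting 6x6 Cartan matrix is
[[2, 0, 0, 0, -1, 0], [0, 2, 0, -1, -1, 0], [0, 0, 2, 0, 0, -1], [0, -1, 0, 2, 0, 0], [-1, -1, 0, 0, 2, -1], [0, 0, -1, 0, -1, 2]].
All simple roots have the same length, so the diagram is simply laced. The associated Dynkin diagram is a chain of 5 nodes with one extra node attached to the third node from one end (E_6), so the type is E_6.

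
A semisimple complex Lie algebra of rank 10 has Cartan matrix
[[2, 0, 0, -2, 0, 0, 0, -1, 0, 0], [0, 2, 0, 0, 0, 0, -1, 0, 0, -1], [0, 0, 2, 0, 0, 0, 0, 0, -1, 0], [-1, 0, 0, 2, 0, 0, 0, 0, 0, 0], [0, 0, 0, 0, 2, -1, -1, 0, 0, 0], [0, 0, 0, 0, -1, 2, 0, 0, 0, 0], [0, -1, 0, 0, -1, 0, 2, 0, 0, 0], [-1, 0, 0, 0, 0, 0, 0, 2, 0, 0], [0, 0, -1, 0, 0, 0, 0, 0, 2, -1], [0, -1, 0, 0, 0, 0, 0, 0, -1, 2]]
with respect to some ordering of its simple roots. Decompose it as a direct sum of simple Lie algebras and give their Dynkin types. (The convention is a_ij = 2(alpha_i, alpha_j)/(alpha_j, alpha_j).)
The diagram associated to this matrix has two connected components: the simple roots {alpha_2, alpha_3, alpha_5, alpha_6, alpha_7, alpha_9, alpha_10} form a chain of 7 nodes with single edges (A_7), and {alpha_1, alpha_4, alpha_8} form a chain of 3 nodes with a double edge at one end; the terminal node there is the unique short simple root (B_3). A semisimple Lie algebra decomposes uniquely as the direct sum of simple ideals, one per connected component of its Dynkin diagram, so g ≅ A_7 ⊕ B_3 (dimension 63 + 21 = 84).

A7 ⊕ B3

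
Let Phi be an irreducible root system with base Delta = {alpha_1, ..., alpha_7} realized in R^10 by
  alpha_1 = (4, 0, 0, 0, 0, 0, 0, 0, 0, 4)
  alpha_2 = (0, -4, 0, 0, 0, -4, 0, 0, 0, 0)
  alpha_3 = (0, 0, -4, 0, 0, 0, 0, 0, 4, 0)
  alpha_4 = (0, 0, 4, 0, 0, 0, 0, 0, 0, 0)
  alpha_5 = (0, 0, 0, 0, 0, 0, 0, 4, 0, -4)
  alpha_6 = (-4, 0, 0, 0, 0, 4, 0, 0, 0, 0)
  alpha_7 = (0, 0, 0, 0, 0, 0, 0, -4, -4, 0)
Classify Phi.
Compute the Cartan integers a_ij = 2(alpha_i, alpha_j)/(alpha_j, alpha_j); the resulting 7x7 Cartan matrix is
[[2, 0, 0, 0, -1, -1, 0], [0, 2, 0, 0, 0, -1, 0], [0, 0, 2, -2, 0, 0, -1], [0, 0, -1, 2, 0, 0, 0], [-1, 0, 0, 0, 2, 0, -1], [-1, -1, 0, 0, 0, 2, 0], [0, 0, -1, 0, -1, 0, 2]].
The roots have two lengths (squared-length ratio 2:1); the short ones are alpha_{4}. The associated Dynkin diagram is a chain of 7 nodes with a double edge at one end; the terminal node there is the unique short simple root (B_7), so the type is B_7 (the algebra so(15)).

B7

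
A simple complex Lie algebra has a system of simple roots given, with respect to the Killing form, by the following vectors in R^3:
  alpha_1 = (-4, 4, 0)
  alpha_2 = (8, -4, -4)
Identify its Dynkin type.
G_2

Compute the Cartan integers a_ij = 2(alpha_i, alpha_j)/(alpha_j, alpha_j); the resulting 2x2 Cartan matrix is
[[2, -1], [-3, 2]].
The roots have two lengths (squared-length ratio 3:1); the short ones are alpha_{1}. The associated Dynkin diagram is two nodes joined by a triple edge (G_2), so the type is G_2.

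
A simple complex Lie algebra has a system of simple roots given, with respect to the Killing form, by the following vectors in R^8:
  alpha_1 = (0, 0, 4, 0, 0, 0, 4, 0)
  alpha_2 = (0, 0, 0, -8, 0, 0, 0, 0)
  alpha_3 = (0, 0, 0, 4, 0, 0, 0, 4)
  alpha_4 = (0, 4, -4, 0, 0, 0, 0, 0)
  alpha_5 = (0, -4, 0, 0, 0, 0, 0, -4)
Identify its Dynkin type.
Compute the Cartan integers a_ij = 2(alpha_i, alpha_j)/(alpha_j, alpha_j); the resulting 5x5 Cartan matrix is
[[2, 0, 0, -1, 0], [0, 2, -2, 0, 0], [0, -1, 2, 0, -1], [-1, 0, 0, 2, -1], [0, 0, -1, -1, 2]].
The roots have two lengths (squared-length ratio 2:1); the short ones are alpha_{1,3,4,5}. The associated Dynkin diagram is a chain of 5 nodes with a double edge at one end; the terminal node there is the unique long simple root (C_5), so the type is C_5 (the algebra sp(10)).

C5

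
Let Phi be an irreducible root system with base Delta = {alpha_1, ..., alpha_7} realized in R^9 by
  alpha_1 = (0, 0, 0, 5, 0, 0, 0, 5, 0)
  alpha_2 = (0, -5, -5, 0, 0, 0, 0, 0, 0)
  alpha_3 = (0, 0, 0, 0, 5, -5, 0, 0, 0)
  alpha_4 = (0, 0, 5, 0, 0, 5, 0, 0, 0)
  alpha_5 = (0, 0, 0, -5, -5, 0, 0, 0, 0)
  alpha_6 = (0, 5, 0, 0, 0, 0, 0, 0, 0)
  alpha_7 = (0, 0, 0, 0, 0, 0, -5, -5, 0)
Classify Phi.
Compute the Cartan integers a_ij = 2(alpha_i, alpha_j)/(alpha_j, alpha_j); the resulting 7x7 Cartan matrix is
[[2, 0, 0, 0, -1, 0, -1], [0, 2, 0, -1, 0, -2, 0], [0, 0, 2, -1, -1, 0, 0], [0, -1, -1, 2, 0, 0, 0], [-1, 0, -1, 0, 2, 0, 0], [0, -1, 0, 0, 0, 2, 0], [-1, 0, 0, 0, 0, 0, 2]].
The roots have two lengths (squared-length ratio 2:1); the short ones are alpha_{6}. The associated Dynkin diagram is a chain of 7 nodes with a double edge at one end; the terminal node there is the unique short simple root (B_7), so the type is B_7 (the algebra so(15)).

B_7 (so(15))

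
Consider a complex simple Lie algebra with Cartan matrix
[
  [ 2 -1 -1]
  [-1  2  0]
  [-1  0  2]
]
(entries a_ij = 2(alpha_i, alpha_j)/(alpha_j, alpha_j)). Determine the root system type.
type A_3

The matrix has rank 3 with 2's on the diagonal. Reading the off-diagonal entries as Dynkin edges (a single edge where a_ij = a_ji = -1; a double or triple edge where a_ij * a_ji = 2 or 3), the diagram is a chain of 3 nodes with single edges (A_3). One simple-root ordering that puts it in standard form is (alpha_2, alpha_1, alpha_3). So the algebra is type A_3, i.e. sl(4).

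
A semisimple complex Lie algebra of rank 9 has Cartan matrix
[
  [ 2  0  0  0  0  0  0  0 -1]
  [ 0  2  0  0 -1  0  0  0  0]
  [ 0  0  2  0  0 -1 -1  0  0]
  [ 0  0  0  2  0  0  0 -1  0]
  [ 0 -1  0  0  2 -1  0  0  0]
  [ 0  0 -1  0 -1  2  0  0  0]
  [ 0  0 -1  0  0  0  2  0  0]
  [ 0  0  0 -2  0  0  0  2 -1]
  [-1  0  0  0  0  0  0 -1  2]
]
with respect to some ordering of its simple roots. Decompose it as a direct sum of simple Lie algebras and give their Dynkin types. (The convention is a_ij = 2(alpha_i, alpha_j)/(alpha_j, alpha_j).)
The diagram associated to this matrix has two connected components: the simple roots {alpha_2, alpha_3, alpha_5, alpha_6, alpha_7} form a chain of 5 nodes with single edges (A_5), and {alpha_1, alpha_4, alpha_8, alpha_9} form a chain of 4 nodes with a double edge at one end; the terminal node there is the unique short simple root (B_4). A semisimple Lie algebra decomposes uniquely as the direct sum of simple ideals, one per connected component of its Dynkin diagram, so g ≅ A_5 ⊕ B_4 (dimension 35 + 36 = 71).

A_5 + B_4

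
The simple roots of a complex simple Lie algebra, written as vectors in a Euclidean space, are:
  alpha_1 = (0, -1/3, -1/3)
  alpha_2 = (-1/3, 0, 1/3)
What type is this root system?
A_2

Compute the Cartan integers a_ij = 2(alpha_i, alpha_j)/(alpha_j, alpha_j); the resulting 2x2 Cartan matrix is
[[2, -1], [-1, 2]].
All simple roots have the same length, so the diagram is simply laced. The associated Dynkin diagram is a chain of 2 nodes with single edges (A_2), so the type is A_2 (the algebra sl(3)).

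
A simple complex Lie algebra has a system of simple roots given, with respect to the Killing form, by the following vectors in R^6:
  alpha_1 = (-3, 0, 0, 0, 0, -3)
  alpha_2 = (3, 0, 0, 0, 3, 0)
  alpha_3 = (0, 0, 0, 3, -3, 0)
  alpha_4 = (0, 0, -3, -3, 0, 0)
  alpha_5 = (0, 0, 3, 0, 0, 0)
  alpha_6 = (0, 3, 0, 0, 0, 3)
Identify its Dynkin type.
Compute the Cartan integers a_ij = 2(alpha_i, alpha_j)/(alpha_j, alpha_j); the resulting 6x6 Cartan matrix is
[[2, -1, 0, 0, 0, -1], [-1, 2, -1, 0, 0, 0], [0, -1, 2, -1, 0, 0], [0, 0, -1, 2, -2, 0], [0, 0, 0, -1, 2, 0], [-1, 0, 0, 0, 0, 2]].
The roots have two lengths (squared-length ratio 2:1); the short ones are alpha_{5}. The associated Dynkin diagram is a chain of 6 nodes with a double edge at one end; the terminal node there is the unique short simple root (B_6), so the type is B_6 (the algebra so(13)).

B_6 (so(13))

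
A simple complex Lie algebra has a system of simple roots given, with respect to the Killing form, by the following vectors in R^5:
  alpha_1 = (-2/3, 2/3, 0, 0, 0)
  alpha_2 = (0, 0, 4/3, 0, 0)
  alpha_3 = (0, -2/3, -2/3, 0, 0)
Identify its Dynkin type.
Compute the Cartan integers a_ij = 2(alpha_i, alpha_j)/(alpha_j, alpha_j); the resulting 3x3 Cartan matrix is
[[2, 0, -1], [0, 2, -2], [-1, -1, 2]].
The roots have two lengths (squared-length ratio 2:1); the short ones are alpha_{1,3}. The associated Dynkin diagram is a chain of 3 nodes with a double edge at one end; the terminal node there is the unique long simple root (C_3), so the type is C_3 (the algebra sp(6)).

type C_3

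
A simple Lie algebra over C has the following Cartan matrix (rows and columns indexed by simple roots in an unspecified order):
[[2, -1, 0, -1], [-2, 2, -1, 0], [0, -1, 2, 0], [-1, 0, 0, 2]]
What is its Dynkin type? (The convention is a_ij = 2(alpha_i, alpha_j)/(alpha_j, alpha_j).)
The matrix has rank 4 with 2's on the diagonal. Reading the off-diagonal entries as Dynkin edges (a single edge where a_ij = a_ji = -1; a double or triple edge where a_ij * a_ji = 2 or 3), the diagram is a chain of 4 nodes with a double edge between the middle two (F_4). One simple-root ordering that puts it in standard form is (alpha_3, alpha_2, alpha_1, alpha_4). So the algebra is type F_4.

F_4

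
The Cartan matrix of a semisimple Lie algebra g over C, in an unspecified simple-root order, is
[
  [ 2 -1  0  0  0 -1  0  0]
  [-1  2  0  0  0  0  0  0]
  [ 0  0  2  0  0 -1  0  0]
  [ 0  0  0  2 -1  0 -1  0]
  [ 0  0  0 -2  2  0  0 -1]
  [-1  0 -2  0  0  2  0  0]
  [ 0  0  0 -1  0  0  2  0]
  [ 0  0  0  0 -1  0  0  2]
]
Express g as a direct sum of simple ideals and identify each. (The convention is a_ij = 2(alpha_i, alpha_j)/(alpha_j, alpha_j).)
B4 ⊕ F4

The diagram associated to this matrix has two connected components: the simple roots {alpha_1, alpha_2, alpha_3, alpha_6} form a chain of 4 nodes with a double edge at one end; the terminal node there is the unique short simple root (B_4), and {alpha_4, alpha_5, alpha_7, alpha_8} form a chain of 4 nodes with a double edge between the middle two (F_4). A semisimple Lie algebra decomposes uniquely as the direct sum of simple ideals, one per connected component of its Dynkin diagram, so g ≅ B_4 ⊕ F_4 (dimension 36 + 52 = 88).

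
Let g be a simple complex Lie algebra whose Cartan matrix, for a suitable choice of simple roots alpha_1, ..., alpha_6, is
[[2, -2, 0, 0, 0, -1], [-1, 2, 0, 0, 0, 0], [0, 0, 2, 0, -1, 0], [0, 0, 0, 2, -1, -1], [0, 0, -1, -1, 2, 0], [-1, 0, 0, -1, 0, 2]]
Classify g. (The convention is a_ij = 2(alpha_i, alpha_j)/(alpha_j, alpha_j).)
The matrix has rank 6 with 2's on the diagonal. Reading the off-diagonal entries as Dynkin edges (a single edge where a_ij = a_ji = -1; a double or triple edge where a_ij * a_ji = 2 or 3), the diagram is a chain of 6 nodes with a double edge at one end; the terminal node there is the unique short simple root (B_6). One simple-root ordering that puts it in standard form is (alpha_3, alpha_5, alpha_4, alpha_6, alpha_1, alpha_2). So the algebra is type B_6, i.e. so(13).

B_6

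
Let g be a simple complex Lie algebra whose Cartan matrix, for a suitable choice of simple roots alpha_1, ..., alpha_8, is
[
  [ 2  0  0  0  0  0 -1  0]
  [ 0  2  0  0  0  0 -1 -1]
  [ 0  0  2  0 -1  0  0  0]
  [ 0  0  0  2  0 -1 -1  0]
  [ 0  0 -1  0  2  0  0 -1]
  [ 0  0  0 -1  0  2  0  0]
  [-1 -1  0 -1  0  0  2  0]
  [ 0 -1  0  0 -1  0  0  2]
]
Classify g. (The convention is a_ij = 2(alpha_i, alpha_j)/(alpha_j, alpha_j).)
The matrix has rank 8 with 2's on the diagonal. Reading the off-diagonal entries as Dynkin edges (a single edge where a_ij = a_ji = -1; a double or triple edge where a_ij * a_ji = 2 or 3), the diagram is a chain of 7 nodes with one extra node attached to the third node from one end (E_8). One simple-root ordering that puts it in standard form is (alpha_6, alpha_1, alpha_4, alpha_7, alpha_2, alpha_8, alpha_5, alpha_3). So the algebra is type E_8.

E_8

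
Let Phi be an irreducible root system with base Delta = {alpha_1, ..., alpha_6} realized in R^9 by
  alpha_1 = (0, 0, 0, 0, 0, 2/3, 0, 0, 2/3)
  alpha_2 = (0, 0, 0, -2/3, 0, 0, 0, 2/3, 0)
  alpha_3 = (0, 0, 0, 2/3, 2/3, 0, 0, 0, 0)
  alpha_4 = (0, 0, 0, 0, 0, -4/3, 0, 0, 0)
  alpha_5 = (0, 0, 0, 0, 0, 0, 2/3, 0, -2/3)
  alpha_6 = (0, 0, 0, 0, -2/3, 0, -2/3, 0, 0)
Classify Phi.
Compute the Cartan integers a_ij = 2(alpha_i, alpha_j)/(alpha_j, alpha_j); the resulting 6x6 Cartan matrix is
[[2, 0, 0, -1, -1, 0], [0, 2, -1, 0, 0, 0], [0, -1, 2, 0, 0, -1], [-2, 0, 0, 2, 0, 0], [-1, 0, 0, 0, 2, -1], [0, 0, -1, 0, -1, 2]].
The roots have two lengths (squared-length ratio 2:1); the short ones are alpha_{1,2,3,5,6}. The associated Dynkin diagram is a chain of 6 nodes with a double edge at one end; the terminal node there is the unique long simple root (C_6), so the type is C_6 (the algebra sp(12)).

C_6 (sp(12))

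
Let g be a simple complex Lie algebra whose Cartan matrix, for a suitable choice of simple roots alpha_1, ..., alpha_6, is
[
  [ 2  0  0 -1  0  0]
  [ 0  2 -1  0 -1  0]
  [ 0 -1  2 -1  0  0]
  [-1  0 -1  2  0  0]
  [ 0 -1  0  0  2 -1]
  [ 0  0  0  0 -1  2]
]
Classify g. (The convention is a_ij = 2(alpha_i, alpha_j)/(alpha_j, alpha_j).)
A_6

The matrix has rank 6 with 2's on the diagonal. Reading the off-diagonal entries as Dynkin edges (a single edge where a_ij = a_ji = -1; a double or triple edge where a_ij * a_ji = 2 or 3), the diagram is a chain of 6 nodes with single edges (A_6). One simple-root ordering that puts it in standard form is (alpha_6, alpha_5, alpha_2, alpha_3, alpha_4, alpha_1). So the algebra is type A_6, i.e. sl(7).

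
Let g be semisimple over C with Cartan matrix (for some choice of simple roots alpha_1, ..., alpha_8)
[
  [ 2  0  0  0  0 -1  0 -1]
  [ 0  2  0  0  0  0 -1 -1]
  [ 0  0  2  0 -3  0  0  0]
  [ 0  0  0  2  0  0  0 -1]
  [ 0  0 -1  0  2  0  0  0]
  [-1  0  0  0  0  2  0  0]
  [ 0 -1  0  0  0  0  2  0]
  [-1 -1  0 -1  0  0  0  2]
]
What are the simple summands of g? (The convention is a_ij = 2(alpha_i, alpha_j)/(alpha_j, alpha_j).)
The diagram associated to this matrix has two connected components: the simple roots {alpha_1, alpha_2, alpha_4, alpha_6, alpha_7, alpha_8} form a chain of 5 nodes with one extra node attached to the third node from one end (E_6), and {alpha_3, alpha_5} form two nodes joined by a triple edge (G_2). A semisimple Lie algebra decomposes uniquely as the direct sum of simple ideals, one per connected component of its Dynkin diagram, so g ≅ E_6 ⊕ G_2 (dimension 78 + 14 = 92).

E_6 + G_2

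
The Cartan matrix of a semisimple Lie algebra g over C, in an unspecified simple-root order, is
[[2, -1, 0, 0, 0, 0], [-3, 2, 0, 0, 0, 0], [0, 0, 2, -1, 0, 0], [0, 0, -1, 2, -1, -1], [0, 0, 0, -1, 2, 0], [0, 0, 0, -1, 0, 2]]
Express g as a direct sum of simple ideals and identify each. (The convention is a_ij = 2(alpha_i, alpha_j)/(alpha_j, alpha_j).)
The diagram associated to this matrix has two connected components: the simple roots {alpha_3, alpha_4, alpha_5, alpha_6} form a chain of 2 nodes with a fork of two nodes at one end (D_4), and {alpha_1, alpha_2} form two nodes joined by a triple edge (G_2). A semisimple Lie algebra decomposes uniquely as the direct sum of simple ideals, one per connected component of its Dynkin diagram, so g ≅ D_4 ⊕ G_2 (dimension 28 + 14 = 42).

type D_4 + type G_2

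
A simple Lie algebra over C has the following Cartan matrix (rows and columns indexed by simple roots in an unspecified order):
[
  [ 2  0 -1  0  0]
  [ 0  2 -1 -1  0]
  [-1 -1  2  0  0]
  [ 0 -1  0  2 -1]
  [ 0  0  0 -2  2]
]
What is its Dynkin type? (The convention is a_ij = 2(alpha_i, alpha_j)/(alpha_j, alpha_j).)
C_5

The matrix has rank 5 with 2's on the diagonal. Reading the off-diagonal entries as Dynkin edges (a single edge where a_ij = a_ji = -1; a double or triple edge where a_ij * a_ji = 2 or 3), the diagram is a chain of 5 nodes with a double edge at one end; the terminal node there is the unique long simple root (C_5). One simple-root ordering that puts it in standard form is (alpha_1, alpha_3, alpha_2, alpha_4, alpha_5). So the algebra is type C_5, i.e. sp(10).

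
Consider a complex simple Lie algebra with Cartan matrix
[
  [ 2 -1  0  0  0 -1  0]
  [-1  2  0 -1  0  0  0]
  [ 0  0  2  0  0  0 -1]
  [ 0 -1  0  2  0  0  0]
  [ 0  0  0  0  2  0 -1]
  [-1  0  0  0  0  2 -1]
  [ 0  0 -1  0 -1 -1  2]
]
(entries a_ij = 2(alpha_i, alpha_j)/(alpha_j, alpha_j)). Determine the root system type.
The matrix has rank 7 with 2's on the diagonal. Reading the off-diagonal entries as Dynkin edges (a single edge where a_ij = a_ji = -1; a double or triple edge where a_ij * a_ji = 2 or 3), the diagram is a chain of 5 nodes with a fork of two nodes at one end (D_7). One simple-root ordering that puts it in standard form is (alpha_4, alpha_2, alpha_1, alpha_6, alpha_7, alpha_5, alpha_3). So the algebra is type D_7, i.e. so(14).

D7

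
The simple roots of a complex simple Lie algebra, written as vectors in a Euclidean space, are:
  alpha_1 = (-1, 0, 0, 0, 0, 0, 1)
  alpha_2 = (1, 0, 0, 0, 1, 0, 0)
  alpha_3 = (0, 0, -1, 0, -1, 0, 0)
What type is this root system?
Compute the Cartan integers a_ij = 2(alpha_i, alpha_j)/(alpha_j, alpha_j); the resulting 3x3 Cartan matrix is
[[2, -1, 0], [-1, 2, -1], [0, -1, 2]].
All simple roots have the same length, so the diagram is simply laced. The associated Dynkin diagram is a chain of 3 nodes with single edges (A_3), so the type is A_3 (the algebra sl(4)).

A_3 (sl(4))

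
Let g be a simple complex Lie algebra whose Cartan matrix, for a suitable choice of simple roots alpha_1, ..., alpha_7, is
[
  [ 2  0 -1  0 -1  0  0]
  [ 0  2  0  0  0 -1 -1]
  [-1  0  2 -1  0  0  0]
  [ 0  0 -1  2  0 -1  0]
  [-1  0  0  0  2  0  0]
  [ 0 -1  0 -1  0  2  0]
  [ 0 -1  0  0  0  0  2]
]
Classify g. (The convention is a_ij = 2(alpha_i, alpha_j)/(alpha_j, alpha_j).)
A_7

The matrix has rank 7 with 2's on the diagonal. Reading the off-diagonal entries as Dynkin edges (a single edge where a_ij = a_ji = -1; a double or triple edge where a_ij * a_ji = 2 or 3), the diagram is a chain of 7 nodes with single edges (A_7). One simple-root ordering that puts it in standard form is (alpha_5, alpha_1, alpha_3, alpha_4, alpha_6, alpha_2, alpha_7). So the algebra is type A_7, i.e. sl(8).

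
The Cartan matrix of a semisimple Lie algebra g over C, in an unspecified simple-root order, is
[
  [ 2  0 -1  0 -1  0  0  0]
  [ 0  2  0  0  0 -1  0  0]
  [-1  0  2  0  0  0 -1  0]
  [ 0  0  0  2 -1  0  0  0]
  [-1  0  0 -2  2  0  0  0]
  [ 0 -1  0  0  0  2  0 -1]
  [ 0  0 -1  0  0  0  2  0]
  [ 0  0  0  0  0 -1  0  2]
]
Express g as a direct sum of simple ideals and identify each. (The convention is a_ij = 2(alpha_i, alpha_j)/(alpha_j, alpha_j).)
A_3 (sl(4)) + B_5 (so(11))

The diagram associated to this matrix has two connected components: the simple roots {alpha_2, alpha_6, alpha_8} form a chain of 3 nodes with single edges (A_3), and {alpha_1, alpha_3, alpha_4, alpha_5, alpha_7} form a chain of 5 nodes with a double edge at one end; the terminal node there is the unique short simple root (B_5). A semisimple Lie algebra decomposes uniquely as the direct sum of simple ideals, one per connected component of its Dynkin diagram, so g ≅ A_3 ⊕ B_5 (dimension 15 + 55 = 70).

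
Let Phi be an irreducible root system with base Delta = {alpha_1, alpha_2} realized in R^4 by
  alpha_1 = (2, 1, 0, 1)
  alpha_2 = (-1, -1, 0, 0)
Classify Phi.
Compute the Cartan integers a_ij = 2(alpha_i, alpha_j)/(alpha_j, alpha_j); the resulting 2x2 Cartan matrix is
[[2, -3], [-1, 2]].
The roots have two lengths (squared-length ratio 3:1); the short ones are alpha_{2}. The associated Dynkin diagram is two nodes joined by a triple edge (G_2), so the type is G_2.

G_2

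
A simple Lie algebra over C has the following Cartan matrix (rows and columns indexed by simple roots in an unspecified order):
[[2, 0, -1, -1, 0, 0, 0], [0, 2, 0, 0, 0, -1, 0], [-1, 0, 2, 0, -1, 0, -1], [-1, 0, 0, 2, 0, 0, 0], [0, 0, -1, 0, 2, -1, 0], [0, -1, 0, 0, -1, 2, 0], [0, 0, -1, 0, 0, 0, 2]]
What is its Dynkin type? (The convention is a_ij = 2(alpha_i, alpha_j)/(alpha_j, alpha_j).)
E7

The matrix has rank 7 with 2's on the diagonal. Reading the off-diagonal entries as Dynkin edges (a single edge where a_ij = a_ji = -1; a double or triple edge where a_ij * a_ji = 2 or 3), the diagram is a chain of 6 nodes with one extra node attached to the third node from one end (E_7). One simple-root ordering that puts it in standard form is (alpha_4, alpha_7, alpha_1, alpha_3, alpha_5, alpha_6, alpha_2). So the algebra is type E_7.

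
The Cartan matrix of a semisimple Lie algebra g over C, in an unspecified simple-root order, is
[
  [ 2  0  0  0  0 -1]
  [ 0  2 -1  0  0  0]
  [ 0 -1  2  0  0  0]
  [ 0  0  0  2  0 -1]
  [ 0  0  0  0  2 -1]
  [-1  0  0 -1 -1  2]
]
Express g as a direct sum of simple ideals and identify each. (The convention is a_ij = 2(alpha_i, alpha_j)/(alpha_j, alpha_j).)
A_2 ⊕ D_4

The diagram associated to this matrix has two connected components: the simple roots {alpha_2, alpha_3} form a chain of 2 nodes with single edges (A_2), and {alpha_1, alpha_4, alpha_5, alpha_6} form a chain of 2 nodes with a fork of two nodes at one end (D_4). A semisimple Lie algebra decomposes uniquely as the direct sum of simple ideals, one per connected component of its Dynkin diagram, so g ≅ A_2 ⊕ D_4 (dimension 8 + 28 = 36).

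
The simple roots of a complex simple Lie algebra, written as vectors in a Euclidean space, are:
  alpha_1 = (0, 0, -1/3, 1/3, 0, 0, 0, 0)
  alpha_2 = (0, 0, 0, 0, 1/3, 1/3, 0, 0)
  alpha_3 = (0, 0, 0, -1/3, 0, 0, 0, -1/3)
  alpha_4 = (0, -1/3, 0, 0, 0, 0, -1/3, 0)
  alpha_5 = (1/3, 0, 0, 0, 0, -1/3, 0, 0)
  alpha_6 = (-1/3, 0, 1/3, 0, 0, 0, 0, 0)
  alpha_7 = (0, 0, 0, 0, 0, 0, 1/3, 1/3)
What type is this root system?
Compute the Cartan integers a_ij = 2(alpha_i, alpha_j)/(alpha_j, alpha_j); the resulting 7x7 Cartan matrix is
[[2, 0, -1, 0, 0, -1, 0], [0, 2, 0, 0, -1, 0, 0], [-1, 0, 2, 0, 0, 0, -1], [0, 0, 0, 2, 0, 0, -1], [0, -1, 0, 0, 2, -1, 0], [-1, 0, 0, 0, -1, 2, 0], [0, 0, -1, -1, 0, 0, 2]].
All simple roots have the same length, so the diagram is simply laced. The associated Dynkin diagram is a chain of 7 nodes with single edges (A_7), so the type is A_7 (the algebra sl(8)).

A_7 (sl(8))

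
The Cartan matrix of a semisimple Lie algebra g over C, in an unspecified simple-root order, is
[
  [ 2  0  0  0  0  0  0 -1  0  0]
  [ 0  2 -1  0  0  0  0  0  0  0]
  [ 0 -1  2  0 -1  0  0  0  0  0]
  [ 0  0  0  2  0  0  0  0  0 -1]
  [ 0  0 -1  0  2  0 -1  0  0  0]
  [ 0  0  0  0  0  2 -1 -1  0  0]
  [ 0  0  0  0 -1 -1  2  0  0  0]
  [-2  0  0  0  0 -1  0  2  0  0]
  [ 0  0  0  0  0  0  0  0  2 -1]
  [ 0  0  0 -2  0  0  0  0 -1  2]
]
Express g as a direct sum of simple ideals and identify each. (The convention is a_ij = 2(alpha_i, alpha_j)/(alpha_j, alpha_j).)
type B_3 ⊕ type B_7

The diagram associated to this matrix has two connected components: the simple roots {alpha_4, alpha_9, alpha_10} form a chain of 3 nodes with a double edge at one end; the terminal node there is the unique short simple root (B_3), and {alpha_1, alpha_2, alpha_3, alpha_5, alpha_6, alpha_7, alpha_8} form a chain of 7 nodes with a double edge at one end; the terminal node there is the unique short simple root (B_7). A semisimple Lie algebra decomposes uniquely as the direct sum of simple ideals, one per connected component of its Dynkin diagram, so g ≅ B_3 ⊕ B_7 (dimension 21 + 105 = 126).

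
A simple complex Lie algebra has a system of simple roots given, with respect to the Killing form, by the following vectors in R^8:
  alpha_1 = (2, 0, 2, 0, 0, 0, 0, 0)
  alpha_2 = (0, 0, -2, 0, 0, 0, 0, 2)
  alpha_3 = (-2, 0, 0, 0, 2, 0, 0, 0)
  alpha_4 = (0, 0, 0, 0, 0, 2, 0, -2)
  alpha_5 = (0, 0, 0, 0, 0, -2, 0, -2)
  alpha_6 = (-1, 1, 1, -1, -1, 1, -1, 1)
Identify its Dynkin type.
Compute the Cartan integers a_ij = 2(alpha_i, alpha_j)/(alpha_j, alpha_j); the resulting 6x6 Cartan matrix is
[[2, -1, -1, 0, 0, 0], [-1, 2, 0, -1, -1, 0], [-1, 0, 2, 0, 0, 0], [0, -1, 0, 2, 0, 0], [0, -1, 0, 0, 2, -1], [0, 0, 0, 0, -1, 2]].
All simple roots have the same length, so the diagram is simply laced. The associated Dynkin diagram is a chain of 5 nodes with one extra node attached to the third node from one end (E_6), so the type is E_6.

E6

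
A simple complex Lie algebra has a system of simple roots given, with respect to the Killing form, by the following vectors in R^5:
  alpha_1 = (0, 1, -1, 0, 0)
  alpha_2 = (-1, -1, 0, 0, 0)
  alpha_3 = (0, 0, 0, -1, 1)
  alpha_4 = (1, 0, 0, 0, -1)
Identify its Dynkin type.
Compute the Cartan integers a_ij = 2(alpha_i, alpha_j)/(alpha_j, alpha_j); the resulting 4x4 Cartan matrix is
[[2, -1, 0, 0], [-1, 2, 0, -1], [0, 0, 2, -1], [0, -1, -1, 2]].
All simple roots have the same length, so the diagram is simply laced. The associated Dynkin diagram is a chain of 4 nodes with single edges (A_4), so the type is A_4 (the algebra sl(5)).

A_4 (sl(5))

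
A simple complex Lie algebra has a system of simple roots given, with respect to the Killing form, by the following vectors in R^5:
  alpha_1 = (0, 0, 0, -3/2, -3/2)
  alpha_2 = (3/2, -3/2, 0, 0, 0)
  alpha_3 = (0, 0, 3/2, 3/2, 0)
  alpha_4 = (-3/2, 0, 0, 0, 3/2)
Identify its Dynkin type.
type A_4

Compute the Cartan integers a_ij = 2(alpha_i, alpha_j)/(alpha_j, alpha_j); the resulting 4x4 Cartan matrix is
[[2, 0, -1, -1], [0, 2, 0, -1], [-1, 0, 2, 0], [-1, -1, 0, 2]].
All simple roots have the same length, so the diagram is simply laced. The associated Dynkin diagram is a chain of 4 nodes with single edges (A_4), so the type is A_4 (the algebra sl(5)).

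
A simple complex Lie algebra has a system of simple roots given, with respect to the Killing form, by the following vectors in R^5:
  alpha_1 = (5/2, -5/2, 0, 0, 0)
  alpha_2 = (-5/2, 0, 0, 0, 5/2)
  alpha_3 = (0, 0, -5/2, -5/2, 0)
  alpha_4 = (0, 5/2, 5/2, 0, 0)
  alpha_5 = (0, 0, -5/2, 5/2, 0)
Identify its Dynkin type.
D_5 (so(10))

Compute the Cartan integers a_ij = 2(alpha_i, alpha_j)/(alpha_j, alpha_j); the resulting 5x5 Cartan matrix is
[[2, -1, 0, -1, 0], [-1, 2, 0, 0, 0], [0, 0, 2, -1, 0], [-1, 0, -1, 2, -1], [0, 0, 0, -1, 2]].
All simple roots have the same length, so the diagram is simply laced. The associated Dynkin diagram is a chain of 3 nodes with a fork of two nodes at one end (D_5), so the type is D_5 (the algebra so(10)).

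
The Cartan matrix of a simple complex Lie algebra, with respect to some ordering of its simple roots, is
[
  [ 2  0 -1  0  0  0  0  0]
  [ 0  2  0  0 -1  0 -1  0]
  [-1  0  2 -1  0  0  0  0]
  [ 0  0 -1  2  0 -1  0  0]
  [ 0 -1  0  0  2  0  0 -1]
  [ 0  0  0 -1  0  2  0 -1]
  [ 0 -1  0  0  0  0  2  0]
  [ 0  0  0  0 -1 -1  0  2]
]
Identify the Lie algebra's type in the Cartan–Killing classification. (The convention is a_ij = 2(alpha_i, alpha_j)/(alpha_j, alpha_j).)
type A_8

The matrix has rank 8 with 2's on the diagonal. Reading the off-diagonal entries as Dynkin edges (a single edge where a_ij = a_ji = -1; a double or triple edge where a_ij * a_ji = 2 or 3), the diagram is a chain of 8 nodes with single edges (A_8). One simple-root ordering that puts it in standard form is (alpha_7, alpha_2, alpha_5, alpha_8, alpha_6, alpha_4, alpha_3, alpha_1). So the algebra is type A_8, i.e. sl(9).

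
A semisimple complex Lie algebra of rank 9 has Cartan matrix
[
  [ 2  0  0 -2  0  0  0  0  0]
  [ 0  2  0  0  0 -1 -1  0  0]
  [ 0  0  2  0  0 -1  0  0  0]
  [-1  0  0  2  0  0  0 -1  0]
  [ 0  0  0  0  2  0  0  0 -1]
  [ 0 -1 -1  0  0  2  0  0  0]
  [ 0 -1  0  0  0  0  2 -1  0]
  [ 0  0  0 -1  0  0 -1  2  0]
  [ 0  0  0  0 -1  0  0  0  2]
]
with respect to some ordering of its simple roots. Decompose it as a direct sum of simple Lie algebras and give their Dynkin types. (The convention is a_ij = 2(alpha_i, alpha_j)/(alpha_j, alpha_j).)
A2 + C7

The diagram associated to this matrix has two connected components: the simple roots {alpha_5, alpha_9} form a chain of 2 nodes with single edges (A_2), and {alpha_1, alpha_2, alpha_3, alpha_4, alpha_6, alpha_7, alpha_8} form a chain of 7 nodes with a double edge at one end; the terminal node there is the unique long simple root (C_7). A semisimple Lie algebra decomposes uniquely as the direct sum of simple ideals, one per connected component of its Dynkin diagram, so g ≅ A_2 ⊕ C_7 (dimension 8 + 105 = 113).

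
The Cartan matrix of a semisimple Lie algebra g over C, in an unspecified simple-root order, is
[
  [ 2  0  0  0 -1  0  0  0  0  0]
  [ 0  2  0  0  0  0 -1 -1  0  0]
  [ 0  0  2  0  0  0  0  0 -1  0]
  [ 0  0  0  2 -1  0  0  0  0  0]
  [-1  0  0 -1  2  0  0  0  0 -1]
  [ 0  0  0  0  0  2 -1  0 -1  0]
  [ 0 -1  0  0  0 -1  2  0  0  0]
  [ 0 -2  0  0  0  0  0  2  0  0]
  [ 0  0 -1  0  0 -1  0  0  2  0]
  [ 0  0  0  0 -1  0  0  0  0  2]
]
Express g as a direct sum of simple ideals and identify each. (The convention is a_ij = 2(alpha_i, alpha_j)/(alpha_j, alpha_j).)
The diagram associated to this matrix has two connected components: the simple roots {alpha_2, alpha_3, alpha_6, alpha_7, alpha_8, alpha_9} form a chain of 6 nodes with a double edge at one end; the terminal node there is the unique long simple root (C_6), and {alpha_1, alpha_4, alpha_5, alpha_10} form a chain of 2 nodes with a fork of two nodes at one end (D_4). A semisimple Lie algebra decomposes uniquely as the direct sum of simple ideals, one per connected component of its Dynkin diagram, so g ≅ C_6 ⊕ D_4 (dimension 78 + 28 = 106).

C_6 (sp(12)) ⊕ D_4 (so(8))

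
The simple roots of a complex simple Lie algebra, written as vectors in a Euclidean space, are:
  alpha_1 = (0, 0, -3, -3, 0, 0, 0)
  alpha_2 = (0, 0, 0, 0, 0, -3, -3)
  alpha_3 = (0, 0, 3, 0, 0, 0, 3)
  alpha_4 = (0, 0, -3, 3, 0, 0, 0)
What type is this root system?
D_4 (so(8))

Compute the Cartan integers a_ij = 2(alpha_i, alpha_j)/(alpha_j, alpha_j); the resulting 4x4 Cartan matrix is
[[2, 0, -1, 0], [0, 2, -1, 0], [-1, -1, 2, -1], [0, 0, -1, 2]].
All simple roots have the same length, so the diagram is simply laced. The associated Dynkin diagram is a chain of 2 nodes with a fork of two nodes at one end (D_4), so the type is D_4 (the algebra so(8)).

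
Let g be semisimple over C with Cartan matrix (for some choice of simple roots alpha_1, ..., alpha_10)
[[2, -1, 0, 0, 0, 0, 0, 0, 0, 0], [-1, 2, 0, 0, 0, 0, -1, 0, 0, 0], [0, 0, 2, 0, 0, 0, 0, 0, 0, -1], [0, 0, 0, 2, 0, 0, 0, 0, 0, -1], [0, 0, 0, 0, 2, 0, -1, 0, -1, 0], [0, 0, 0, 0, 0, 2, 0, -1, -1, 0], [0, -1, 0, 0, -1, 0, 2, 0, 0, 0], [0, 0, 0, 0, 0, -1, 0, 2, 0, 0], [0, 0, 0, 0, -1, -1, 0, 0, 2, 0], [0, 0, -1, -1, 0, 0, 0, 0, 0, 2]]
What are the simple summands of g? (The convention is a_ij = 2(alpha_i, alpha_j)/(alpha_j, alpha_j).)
A3 + A7

The diagram associated to this matrix has two connected components: the simple roots {alpha_3, alpha_4, alpha_10} form a chain of 3 nodes with single edges (A_3), and {alpha_1, alpha_2, alpha_5, alpha_6, alpha_7, alpha_8, alpha_9} form a chain of 7 nodes with single edges (A_7). A semisimple Lie algebra decomposes uniquely as the direct sum of simple ideals, one per connected component of its Dynkin diagram, so g ≅ A_3 ⊕ A_7 (dimension 15 + 63 = 78).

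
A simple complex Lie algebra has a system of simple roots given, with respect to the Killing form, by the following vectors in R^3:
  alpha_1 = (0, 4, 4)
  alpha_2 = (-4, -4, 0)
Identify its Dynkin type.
Compute the Cartan integers a_ij = 2(alpha_i, alpha_j)/(alpha_j, alpha_j); the resulting 2x2 Cartan matrix is
[[2, -1], [-1, 2]].
All simple roots have the same length, so the diagram is simply laced. The associated Dynkin diagram is a chain of 2 nodes with single edges (A_2), so the type is A_2 (the algebra sl(3)).

A_2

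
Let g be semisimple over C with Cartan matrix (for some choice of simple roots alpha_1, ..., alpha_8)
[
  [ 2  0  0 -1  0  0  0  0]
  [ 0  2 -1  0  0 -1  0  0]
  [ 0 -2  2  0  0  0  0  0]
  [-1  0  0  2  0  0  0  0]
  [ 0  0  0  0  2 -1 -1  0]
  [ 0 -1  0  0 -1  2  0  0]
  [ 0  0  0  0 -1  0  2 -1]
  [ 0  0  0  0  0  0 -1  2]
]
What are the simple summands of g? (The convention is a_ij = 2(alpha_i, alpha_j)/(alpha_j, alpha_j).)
type A_2 ⊕ type C_6

The diagram associated to this matrix has two connected components: the simple roots {alpha_1, alpha_4} form a chain of 2 nodes with single edges (A_2), and {alpha_2, alpha_3, alpha_5, alpha_6, alpha_7, alpha_8} form a chain of 6 nodes with a double edge at one end; the terminal node there is the unique long simple root (C_6). A semisimple Lie algebra decomposes uniquely as the direct sum of simple ideals, one per connected component of its Dynkin diagram, so g ≅ A_2 ⊕ C_6 (dimension 8 + 78 = 86).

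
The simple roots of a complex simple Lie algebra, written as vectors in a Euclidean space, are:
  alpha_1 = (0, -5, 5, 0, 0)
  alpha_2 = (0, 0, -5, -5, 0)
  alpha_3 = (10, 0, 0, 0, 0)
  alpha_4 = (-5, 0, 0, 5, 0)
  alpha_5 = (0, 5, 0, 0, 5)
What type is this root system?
Compute the Cartan integers a_ij = 2(alpha_i, alpha_j)/(alpha_j, alpha_j); the resulting 5x5 Cartan matrix is
[[2, -1, 0, 0, -1], [-1, 2, 0, -1, 0], [0, 0, 2, -2, 0], [0, -1, -1, 2, 0], [-1, 0, 0, 0, 2]].
The roots have two lengths (squared-length ratio 2:1); the short ones are alpha_{1,2,4,5}. The associated Dynkin diagram is a chain of 5 nodes with a double edge at one end; the terminal node there is the unique long simple root (C_5), so the type is C_5 (the algebra sp(10)).

type C_5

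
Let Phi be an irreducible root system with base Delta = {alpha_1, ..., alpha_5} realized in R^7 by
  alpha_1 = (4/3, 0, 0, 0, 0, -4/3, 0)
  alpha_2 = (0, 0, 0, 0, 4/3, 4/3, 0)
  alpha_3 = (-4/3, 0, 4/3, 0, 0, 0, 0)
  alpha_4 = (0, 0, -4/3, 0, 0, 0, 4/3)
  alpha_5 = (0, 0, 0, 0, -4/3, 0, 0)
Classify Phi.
B5

Compute the Cartan integers a_ij = 2(alpha_i, alpha_j)/(alpha_j, alpha_j); the resulting 5x5 Cartan matrix is
[[2, -1, -1, 0, 0], [-1, 2, 0, 0, -2], [-1, 0, 2, -1, 0], [0, 0, -1, 2, 0], [0, -1, 0, 0, 2]].
The roots have two lengths (squared-length ratio 2:1); the short ones are alpha_{5}. The associated Dynkin diagram is a chain of 5 nodes with a double edge at one end; the terminal node there is the unique short simple root (B_5), so the type is B_5 (the algebra so(11)).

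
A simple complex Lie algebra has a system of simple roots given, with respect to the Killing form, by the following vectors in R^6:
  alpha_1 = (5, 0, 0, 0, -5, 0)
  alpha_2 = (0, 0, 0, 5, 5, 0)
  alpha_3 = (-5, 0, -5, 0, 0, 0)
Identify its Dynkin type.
Compute the Cartan integers a_ij = 2(alpha_i, alpha_j)/(alpha_j, alpha_j); the resulting 3x3 Cartan matrix is
[[2, -1, -1], [-1, 2, 0], [-1, 0, 2]].
All simple roots have the same length, so the diagram is simply laced. The associated Dynkin diagram is a chain of 3 nodes with single edges (A_3), so the type is A_3 (the algebra sl(4)).

A_3 (sl(4))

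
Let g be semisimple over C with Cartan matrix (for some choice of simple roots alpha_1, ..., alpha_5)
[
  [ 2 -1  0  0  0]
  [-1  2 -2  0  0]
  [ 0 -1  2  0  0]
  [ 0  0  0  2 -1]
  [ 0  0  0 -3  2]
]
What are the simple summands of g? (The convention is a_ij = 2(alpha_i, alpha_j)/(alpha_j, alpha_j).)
B_3 (so(7)) ⊕ G_2

The diagram associated to this matrix has two connected components: the simple roots {alpha_1, alpha_2, alpha_3} form a chain of 3 nodes with a double edge at one end; the terminal node there is the unique short simple root (B_3), and {alpha_4, alpha_5} form two nodes joined by a triple edge (G_2). A semisimple Lie algebra decomposes uniquely as the direct sum of simple ideals, one per connected component of its Dynkin diagram, so g ≅ B_3 ⊕ G_2 (dimension 21 + 14 = 35).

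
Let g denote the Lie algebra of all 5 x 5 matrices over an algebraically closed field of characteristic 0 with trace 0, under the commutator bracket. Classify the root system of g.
This is sl(5), which has dimension 5^2 - 1 = 24 and rank 5 - 1 = 4 (a Cartan subalgebra is the diagonal traceless matrices). In the classification of classical Lie algebras, the special linear algebra sl(n+1) has type A_n; here n = 4, so the Dynkin diagram is a chain of 4 nodes with single edges (A_4). Hence the type is A_4.

A_4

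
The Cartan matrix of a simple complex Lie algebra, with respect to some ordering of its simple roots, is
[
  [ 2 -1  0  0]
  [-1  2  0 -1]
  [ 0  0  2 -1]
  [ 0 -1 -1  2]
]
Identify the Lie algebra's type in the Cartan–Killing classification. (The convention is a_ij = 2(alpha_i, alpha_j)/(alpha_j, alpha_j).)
A_4 (sl(5))

The matrix has rank 4 with 2's on the diagonal. Reading the off-diagonal entries as Dynkin edges (a single edge where a_ij = a_ji = -1; a double or triple edge where a_ij * a_ji = 2 or 3), the diagram is a chain of 4 nodes with single edges (A_4). One simple-root ordering that puts it in standard form is (alpha_3, alpha_4, alpha_2, alpha_1). So the algebra is type A_4, i.e. sl(5).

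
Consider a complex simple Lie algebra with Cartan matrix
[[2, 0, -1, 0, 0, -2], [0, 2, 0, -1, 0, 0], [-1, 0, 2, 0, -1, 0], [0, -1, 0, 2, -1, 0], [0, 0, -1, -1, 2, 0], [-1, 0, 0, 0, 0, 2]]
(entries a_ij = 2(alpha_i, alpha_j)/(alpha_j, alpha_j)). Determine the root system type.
The matrix has rank 6 with 2's on the diagonal. Reading the off-diagonal entries as Dynkin edges (a single edge where a_ij = a_ji = -1; a double or triple edge where a_ij * a_ji = 2 or 3), the diagram is a chain of 6 nodes with a double edge at one end; the terminal node there is the unique short simple root (B_6). One simple-root ordering that puts it in standard form is (alpha_2, alpha_4, alpha_5, alpha_3, alpha_1, alpha_6). So the algebra is type B_6, i.e. so(13).

B_6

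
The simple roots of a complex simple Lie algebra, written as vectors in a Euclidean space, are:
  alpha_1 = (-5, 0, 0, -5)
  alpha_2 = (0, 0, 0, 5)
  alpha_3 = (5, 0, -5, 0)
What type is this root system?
B3

Compute the Cartan integers a_ij = 2(alpha_i, alpha_j)/(alpha_j, alpha_j); the resulting 3x3 Cartan matrix is
[[2, -2, -1], [-1, 2, 0], [-1, 0, 2]].
The roots have two lengths (squared-length ratio 2:1); the short ones are alpha_{2}. The associated Dynkin diagram is a chain of 3 nodes with a double edge at one end; the terminal node there is the unique short simple root (B_3), so the type is B_3 (the algebra so(7)).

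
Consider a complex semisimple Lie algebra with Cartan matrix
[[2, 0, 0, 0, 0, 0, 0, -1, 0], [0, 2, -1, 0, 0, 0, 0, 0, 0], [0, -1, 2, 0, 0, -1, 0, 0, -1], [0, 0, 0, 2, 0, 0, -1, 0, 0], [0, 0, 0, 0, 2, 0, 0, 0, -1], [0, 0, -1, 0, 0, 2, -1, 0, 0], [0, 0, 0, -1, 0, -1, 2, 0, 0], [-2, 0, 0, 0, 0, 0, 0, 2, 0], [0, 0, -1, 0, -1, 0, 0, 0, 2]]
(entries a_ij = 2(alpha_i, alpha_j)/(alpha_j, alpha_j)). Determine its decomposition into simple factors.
B_2 ⊕ E_7

The diagram associated to this matrix has two connected components: the simple roots {alpha_1, alpha_8} form a chain of 2 nodes with a double edge at one end; the terminal node there is the unique short simple root (B_2), and {alpha_2, alpha_3, alpha_4, alpha_5, alpha_6, alpha_7, alpha_9} form a chain of 6 nodes with one extra node attached to the third node from one end (E_7). A semisimple Lie algebra decomposes uniquely as the direct sum of simple ideals, one per connected component of its Dynkin diagram, so g ≅ B_2 ⊕ E_7 (dimension 10 + 133 = 143).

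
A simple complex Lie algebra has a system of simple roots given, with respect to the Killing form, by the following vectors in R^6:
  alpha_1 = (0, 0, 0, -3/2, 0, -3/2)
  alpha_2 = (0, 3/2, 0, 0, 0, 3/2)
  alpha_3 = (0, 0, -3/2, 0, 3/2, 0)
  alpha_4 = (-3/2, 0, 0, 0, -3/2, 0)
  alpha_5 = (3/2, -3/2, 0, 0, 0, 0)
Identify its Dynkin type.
Compute the Cartan integers a_ij = 2(alpha_i, alpha_j)/(alpha_j, alpha_j); the resulting 5x5 Cartan matrix is
[[2, -1, 0, 0, 0], [-1, 2, 0, 0, -1], [0, 0, 2, -1, 0], [0, 0, -1, 2, -1], [0, -1, 0, -1, 2]].
All simple roots have the same length, so the diagram is simply laced. The associated Dynkin diagram is a chain of 5 nodes with single edges (A_5), so the type is A_5 (the algebra sl(6)).

A_5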